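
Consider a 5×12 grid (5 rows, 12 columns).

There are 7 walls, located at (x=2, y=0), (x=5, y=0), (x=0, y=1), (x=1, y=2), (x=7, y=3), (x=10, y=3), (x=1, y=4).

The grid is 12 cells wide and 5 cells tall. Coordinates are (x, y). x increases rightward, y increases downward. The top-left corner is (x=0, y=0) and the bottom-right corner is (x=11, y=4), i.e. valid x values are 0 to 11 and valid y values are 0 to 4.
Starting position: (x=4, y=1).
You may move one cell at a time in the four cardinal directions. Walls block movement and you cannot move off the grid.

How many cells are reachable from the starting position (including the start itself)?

BFS flood-fill from (x=4, y=1):
  Distance 0: (x=4, y=1)
  Distance 1: (x=4, y=0), (x=3, y=1), (x=5, y=1), (x=4, y=2)
  Distance 2: (x=3, y=0), (x=2, y=1), (x=6, y=1), (x=3, y=2), (x=5, y=2), (x=4, y=3)
  Distance 3: (x=6, y=0), (x=1, y=1), (x=7, y=1), (x=2, y=2), (x=6, y=2), (x=3, y=3), (x=5, y=3), (x=4, y=4)
  Distance 4: (x=1, y=0), (x=7, y=0), (x=8, y=1), (x=7, y=2), (x=2, y=3), (x=6, y=3), (x=3, y=4), (x=5, y=4)
  Distance 5: (x=0, y=0), (x=8, y=0), (x=9, y=1), (x=8, y=2), (x=1, y=3), (x=2, y=4), (x=6, y=4)
  Distance 6: (x=9, y=0), (x=10, y=1), (x=9, y=2), (x=0, y=3), (x=8, y=3), (x=7, y=4)
  Distance 7: (x=10, y=0), (x=11, y=1), (x=0, y=2), (x=10, y=2), (x=9, y=3), (x=0, y=4), (x=8, y=4)
  Distance 8: (x=11, y=0), (x=11, y=2), (x=9, y=4)
  Distance 9: (x=11, y=3), (x=10, y=4)
  Distance 10: (x=11, y=4)
Total reachable: 53 (grid has 53 open cells total)

Answer: Reachable cells: 53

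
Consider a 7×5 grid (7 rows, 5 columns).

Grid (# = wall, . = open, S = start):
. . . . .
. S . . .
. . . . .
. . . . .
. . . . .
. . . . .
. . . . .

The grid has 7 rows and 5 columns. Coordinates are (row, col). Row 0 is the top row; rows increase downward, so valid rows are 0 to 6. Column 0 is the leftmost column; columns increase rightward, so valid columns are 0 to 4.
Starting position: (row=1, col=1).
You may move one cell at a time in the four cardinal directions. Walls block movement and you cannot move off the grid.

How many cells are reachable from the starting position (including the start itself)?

BFS flood-fill from (row=1, col=1):
  Distance 0: (row=1, col=1)
  Distance 1: (row=0, col=1), (row=1, col=0), (row=1, col=2), (row=2, col=1)
  Distance 2: (row=0, col=0), (row=0, col=2), (row=1, col=3), (row=2, col=0), (row=2, col=2), (row=3, col=1)
  Distance 3: (row=0, col=3), (row=1, col=4), (row=2, col=3), (row=3, col=0), (row=3, col=2), (row=4, col=1)
  Distance 4: (row=0, col=4), (row=2, col=4), (row=3, col=3), (row=4, col=0), (row=4, col=2), (row=5, col=1)
  Distance 5: (row=3, col=4), (row=4, col=3), (row=5, col=0), (row=5, col=2), (row=6, col=1)
  Distance 6: (row=4, col=4), (row=5, col=3), (row=6, col=0), (row=6, col=2)
  Distance 7: (row=5, col=4), (row=6, col=3)
  Distance 8: (row=6, col=4)
Total reachable: 35 (grid has 35 open cells total)

Answer: Reachable cells: 35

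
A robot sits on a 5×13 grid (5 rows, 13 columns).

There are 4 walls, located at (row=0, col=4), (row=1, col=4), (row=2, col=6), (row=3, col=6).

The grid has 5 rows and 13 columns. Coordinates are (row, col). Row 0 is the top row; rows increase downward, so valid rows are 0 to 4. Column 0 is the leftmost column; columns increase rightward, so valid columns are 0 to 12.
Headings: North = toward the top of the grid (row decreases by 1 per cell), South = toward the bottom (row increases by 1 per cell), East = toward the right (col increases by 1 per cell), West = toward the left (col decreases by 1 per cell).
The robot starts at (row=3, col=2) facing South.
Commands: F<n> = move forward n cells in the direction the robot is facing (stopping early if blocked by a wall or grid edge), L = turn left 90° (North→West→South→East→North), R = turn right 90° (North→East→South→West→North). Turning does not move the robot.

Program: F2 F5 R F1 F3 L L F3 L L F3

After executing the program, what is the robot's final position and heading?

Answer: Final position: (row=4, col=0), facing West

Derivation:
Start: (row=3, col=2), facing South
  F2: move forward 1/2 (blocked), now at (row=4, col=2)
  F5: move forward 0/5 (blocked), now at (row=4, col=2)
  R: turn right, now facing West
  F1: move forward 1, now at (row=4, col=1)
  F3: move forward 1/3 (blocked), now at (row=4, col=0)
  L: turn left, now facing South
  L: turn left, now facing East
  F3: move forward 3, now at (row=4, col=3)
  L: turn left, now facing North
  L: turn left, now facing West
  F3: move forward 3, now at (row=4, col=0)
Final: (row=4, col=0), facing West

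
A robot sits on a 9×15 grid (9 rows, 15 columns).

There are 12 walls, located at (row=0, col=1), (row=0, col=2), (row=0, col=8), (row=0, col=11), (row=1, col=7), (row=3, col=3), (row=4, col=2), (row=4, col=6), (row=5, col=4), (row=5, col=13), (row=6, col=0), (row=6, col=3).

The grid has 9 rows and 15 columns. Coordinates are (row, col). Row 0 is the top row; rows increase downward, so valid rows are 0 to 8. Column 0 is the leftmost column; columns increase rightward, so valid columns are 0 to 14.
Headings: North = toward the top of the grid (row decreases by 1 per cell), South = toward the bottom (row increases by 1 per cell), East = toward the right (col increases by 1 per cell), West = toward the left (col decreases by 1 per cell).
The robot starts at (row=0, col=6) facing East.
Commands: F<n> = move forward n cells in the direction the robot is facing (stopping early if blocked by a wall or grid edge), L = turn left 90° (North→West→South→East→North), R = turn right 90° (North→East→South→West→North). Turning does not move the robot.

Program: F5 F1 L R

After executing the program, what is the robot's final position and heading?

Answer: Final position: (row=0, col=7), facing East

Derivation:
Start: (row=0, col=6), facing East
  F5: move forward 1/5 (blocked), now at (row=0, col=7)
  F1: move forward 0/1 (blocked), now at (row=0, col=7)
  L: turn left, now facing North
  R: turn right, now facing East
Final: (row=0, col=7), facing East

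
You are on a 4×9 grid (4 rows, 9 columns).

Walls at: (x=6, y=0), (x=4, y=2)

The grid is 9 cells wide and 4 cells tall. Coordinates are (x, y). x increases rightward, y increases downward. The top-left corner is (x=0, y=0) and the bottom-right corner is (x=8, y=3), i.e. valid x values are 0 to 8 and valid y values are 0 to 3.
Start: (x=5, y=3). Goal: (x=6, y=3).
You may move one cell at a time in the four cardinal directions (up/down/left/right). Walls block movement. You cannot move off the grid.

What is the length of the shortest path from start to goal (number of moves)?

Answer: Shortest path length: 1

Derivation:
BFS from (x=5, y=3) until reaching (x=6, y=3):
  Distance 0: (x=5, y=3)
  Distance 1: (x=5, y=2), (x=4, y=3), (x=6, y=3)  <- goal reached here
One shortest path (1 moves): (x=5, y=3) -> (x=6, y=3)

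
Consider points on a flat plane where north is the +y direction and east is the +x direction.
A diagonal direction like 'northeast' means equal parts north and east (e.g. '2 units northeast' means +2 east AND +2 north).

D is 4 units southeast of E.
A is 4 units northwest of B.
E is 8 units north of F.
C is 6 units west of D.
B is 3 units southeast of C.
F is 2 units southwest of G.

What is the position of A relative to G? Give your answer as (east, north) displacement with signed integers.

Answer: A is at (east=-5, north=3) relative to G.

Derivation:
Place G at the origin (east=0, north=0).
  F is 2 units southwest of G: delta (east=-2, north=-2); F at (east=-2, north=-2).
  E is 8 units north of F: delta (east=+0, north=+8); E at (east=-2, north=6).
  D is 4 units southeast of E: delta (east=+4, north=-4); D at (east=2, north=2).
  C is 6 units west of D: delta (east=-6, north=+0); C at (east=-4, north=2).
  B is 3 units southeast of C: delta (east=+3, north=-3); B at (east=-1, north=-1).
  A is 4 units northwest of B: delta (east=-4, north=+4); A at (east=-5, north=3).
Therefore A relative to G: (east=-5, north=3).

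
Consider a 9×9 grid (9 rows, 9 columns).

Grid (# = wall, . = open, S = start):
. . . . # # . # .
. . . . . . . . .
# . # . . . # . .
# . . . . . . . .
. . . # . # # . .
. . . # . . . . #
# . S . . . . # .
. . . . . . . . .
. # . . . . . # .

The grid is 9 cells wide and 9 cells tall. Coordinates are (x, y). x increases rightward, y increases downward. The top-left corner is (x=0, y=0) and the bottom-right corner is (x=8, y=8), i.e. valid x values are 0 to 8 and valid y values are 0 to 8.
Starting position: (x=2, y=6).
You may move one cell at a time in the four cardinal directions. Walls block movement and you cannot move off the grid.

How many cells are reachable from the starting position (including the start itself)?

BFS flood-fill from (x=2, y=6):
  Distance 0: (x=2, y=6)
  Distance 1: (x=2, y=5), (x=1, y=6), (x=3, y=6), (x=2, y=7)
  Distance 2: (x=2, y=4), (x=1, y=5), (x=4, y=6), (x=1, y=7), (x=3, y=7), (x=2, y=8)
  Distance 3: (x=2, y=3), (x=1, y=4), (x=0, y=5), (x=4, y=5), (x=5, y=6), (x=0, y=7), (x=4, y=7), (x=3, y=8)
  Distance 4: (x=1, y=3), (x=3, y=3), (x=0, y=4), (x=4, y=4), (x=5, y=5), (x=6, y=6), (x=5, y=7), (x=0, y=8), (x=4, y=8)
  Distance 5: (x=1, y=2), (x=3, y=2), (x=4, y=3), (x=6, y=5), (x=6, y=7), (x=5, y=8)
  Distance 6: (x=1, y=1), (x=3, y=1), (x=4, y=2), (x=5, y=3), (x=7, y=5), (x=7, y=7), (x=6, y=8)
  Distance 7: (x=1, y=0), (x=3, y=0), (x=0, y=1), (x=2, y=1), (x=4, y=1), (x=5, y=2), (x=6, y=3), (x=7, y=4), (x=8, y=7)
  Distance 8: (x=0, y=0), (x=2, y=0), (x=5, y=1), (x=7, y=3), (x=8, y=4), (x=8, y=6), (x=8, y=8)
  Distance 9: (x=6, y=1), (x=7, y=2), (x=8, y=3)
  Distance 10: (x=6, y=0), (x=7, y=1), (x=8, y=2)
  Distance 11: (x=8, y=1)
  Distance 12: (x=8, y=0)
Total reachable: 65 (grid has 65 open cells total)

Answer: Reachable cells: 65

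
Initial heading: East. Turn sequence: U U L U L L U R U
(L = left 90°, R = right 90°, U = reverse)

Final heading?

Answer: Final heading: East

Derivation:
Start: East
  U (U-turn (180°)) -> West
  U (U-turn (180°)) -> East
  L (left (90° counter-clockwise)) -> North
  U (U-turn (180°)) -> South
  L (left (90° counter-clockwise)) -> East
  L (left (90° counter-clockwise)) -> North
  U (U-turn (180°)) -> South
  R (right (90° clockwise)) -> West
  U (U-turn (180°)) -> East
Final: East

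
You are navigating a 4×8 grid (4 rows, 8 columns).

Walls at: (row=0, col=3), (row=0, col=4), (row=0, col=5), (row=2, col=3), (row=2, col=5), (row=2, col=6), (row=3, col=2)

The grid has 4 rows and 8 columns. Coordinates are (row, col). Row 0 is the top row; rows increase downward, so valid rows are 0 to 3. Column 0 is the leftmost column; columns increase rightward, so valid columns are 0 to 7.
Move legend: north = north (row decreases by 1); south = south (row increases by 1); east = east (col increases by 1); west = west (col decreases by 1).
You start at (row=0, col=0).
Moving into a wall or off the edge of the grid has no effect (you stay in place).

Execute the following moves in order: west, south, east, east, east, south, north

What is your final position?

Answer: Final position: (row=1, col=3)

Derivation:
Start: (row=0, col=0)
  west (west): blocked, stay at (row=0, col=0)
  south (south): (row=0, col=0) -> (row=1, col=0)
  east (east): (row=1, col=0) -> (row=1, col=1)
  east (east): (row=1, col=1) -> (row=1, col=2)
  east (east): (row=1, col=2) -> (row=1, col=3)
  south (south): blocked, stay at (row=1, col=3)
  north (north): blocked, stay at (row=1, col=3)
Final: (row=1, col=3)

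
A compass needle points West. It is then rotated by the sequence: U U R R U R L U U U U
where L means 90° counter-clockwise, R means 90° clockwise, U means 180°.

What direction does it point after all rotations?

Answer: Final heading: West

Derivation:
Start: West
  U (U-turn (180°)) -> East
  U (U-turn (180°)) -> West
  R (right (90° clockwise)) -> North
  R (right (90° clockwise)) -> East
  U (U-turn (180°)) -> West
  R (right (90° clockwise)) -> North
  L (left (90° counter-clockwise)) -> West
  U (U-turn (180°)) -> East
  U (U-turn (180°)) -> West
  U (U-turn (180°)) -> East
  U (U-turn (180°)) -> West
Final: West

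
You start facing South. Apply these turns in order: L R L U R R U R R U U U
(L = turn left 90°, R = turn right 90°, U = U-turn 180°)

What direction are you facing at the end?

Start: South
  L (left (90° counter-clockwise)) -> East
  R (right (90° clockwise)) -> South
  L (left (90° counter-clockwise)) -> East
  U (U-turn (180°)) -> West
  R (right (90° clockwise)) -> North
  R (right (90° clockwise)) -> East
  U (U-turn (180°)) -> West
  R (right (90° clockwise)) -> North
  R (right (90° clockwise)) -> East
  U (U-turn (180°)) -> West
  U (U-turn (180°)) -> East
  U (U-turn (180°)) -> West
Final: West

Answer: Final heading: West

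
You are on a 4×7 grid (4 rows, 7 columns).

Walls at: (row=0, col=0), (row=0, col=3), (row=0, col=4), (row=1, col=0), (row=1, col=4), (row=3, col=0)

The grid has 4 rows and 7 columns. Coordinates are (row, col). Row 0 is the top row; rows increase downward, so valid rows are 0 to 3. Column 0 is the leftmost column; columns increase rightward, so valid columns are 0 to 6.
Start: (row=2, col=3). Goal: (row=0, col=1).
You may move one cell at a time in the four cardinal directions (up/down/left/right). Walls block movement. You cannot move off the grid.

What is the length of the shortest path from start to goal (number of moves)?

Answer: Shortest path length: 4

Derivation:
BFS from (row=2, col=3) until reaching (row=0, col=1):
  Distance 0: (row=2, col=3)
  Distance 1: (row=1, col=3), (row=2, col=2), (row=2, col=4), (row=3, col=3)
  Distance 2: (row=1, col=2), (row=2, col=1), (row=2, col=5), (row=3, col=2), (row=3, col=4)
  Distance 3: (row=0, col=2), (row=1, col=1), (row=1, col=5), (row=2, col=0), (row=2, col=6), (row=3, col=1), (row=3, col=5)
  Distance 4: (row=0, col=1), (row=0, col=5), (row=1, col=6), (row=3, col=6)  <- goal reached here
One shortest path (4 moves): (row=2, col=3) -> (row=2, col=2) -> (row=2, col=1) -> (row=1, col=1) -> (row=0, col=1)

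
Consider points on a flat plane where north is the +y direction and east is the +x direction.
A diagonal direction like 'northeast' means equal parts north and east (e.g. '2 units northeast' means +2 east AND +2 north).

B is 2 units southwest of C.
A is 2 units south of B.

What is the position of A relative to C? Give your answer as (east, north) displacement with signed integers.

Place C at the origin (east=0, north=0).
  B is 2 units southwest of C: delta (east=-2, north=-2); B at (east=-2, north=-2).
  A is 2 units south of B: delta (east=+0, north=-2); A at (east=-2, north=-4).
Therefore A relative to C: (east=-2, north=-4).

Answer: A is at (east=-2, north=-4) relative to C.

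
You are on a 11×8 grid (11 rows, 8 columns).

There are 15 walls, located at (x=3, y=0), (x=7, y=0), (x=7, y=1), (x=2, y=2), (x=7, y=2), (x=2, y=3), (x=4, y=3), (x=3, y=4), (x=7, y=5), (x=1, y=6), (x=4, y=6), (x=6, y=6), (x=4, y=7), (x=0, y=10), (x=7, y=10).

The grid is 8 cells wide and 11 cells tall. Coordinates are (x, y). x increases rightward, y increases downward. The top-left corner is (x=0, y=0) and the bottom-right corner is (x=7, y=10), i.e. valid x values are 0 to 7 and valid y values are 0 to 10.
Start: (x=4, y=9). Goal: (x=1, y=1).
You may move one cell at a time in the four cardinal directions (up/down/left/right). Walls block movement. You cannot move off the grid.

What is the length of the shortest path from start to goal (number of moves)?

BFS from (x=4, y=9) until reaching (x=1, y=1):
  Distance 0: (x=4, y=9)
  Distance 1: (x=4, y=8), (x=3, y=9), (x=5, y=9), (x=4, y=10)
  Distance 2: (x=3, y=8), (x=5, y=8), (x=2, y=9), (x=6, y=9), (x=3, y=10), (x=5, y=10)
  Distance 3: (x=3, y=7), (x=5, y=7), (x=2, y=8), (x=6, y=8), (x=1, y=9), (x=7, y=9), (x=2, y=10), (x=6, y=10)
  Distance 4: (x=3, y=6), (x=5, y=6), (x=2, y=7), (x=6, y=7), (x=1, y=8), (x=7, y=8), (x=0, y=9), (x=1, y=10)
  Distance 5: (x=3, y=5), (x=5, y=5), (x=2, y=6), (x=1, y=7), (x=7, y=7), (x=0, y=8)
  Distance 6: (x=5, y=4), (x=2, y=5), (x=4, y=5), (x=6, y=5), (x=7, y=6), (x=0, y=7)
  Distance 7: (x=5, y=3), (x=2, y=4), (x=4, y=4), (x=6, y=4), (x=1, y=5), (x=0, y=6)
  Distance 8: (x=5, y=2), (x=6, y=3), (x=1, y=4), (x=7, y=4), (x=0, y=5)
  Distance 9: (x=5, y=1), (x=4, y=2), (x=6, y=2), (x=1, y=3), (x=7, y=3), (x=0, y=4)
  Distance 10: (x=5, y=0), (x=4, y=1), (x=6, y=1), (x=1, y=2), (x=3, y=2), (x=0, y=3)
  Distance 11: (x=4, y=0), (x=6, y=0), (x=1, y=1), (x=3, y=1), (x=0, y=2), (x=3, y=3)  <- goal reached here
One shortest path (11 moves): (x=4, y=9) -> (x=3, y=9) -> (x=2, y=9) -> (x=2, y=8) -> (x=2, y=7) -> (x=2, y=6) -> (x=2, y=5) -> (x=1, y=5) -> (x=1, y=4) -> (x=1, y=3) -> (x=1, y=2) -> (x=1, y=1)

Answer: Shortest path length: 11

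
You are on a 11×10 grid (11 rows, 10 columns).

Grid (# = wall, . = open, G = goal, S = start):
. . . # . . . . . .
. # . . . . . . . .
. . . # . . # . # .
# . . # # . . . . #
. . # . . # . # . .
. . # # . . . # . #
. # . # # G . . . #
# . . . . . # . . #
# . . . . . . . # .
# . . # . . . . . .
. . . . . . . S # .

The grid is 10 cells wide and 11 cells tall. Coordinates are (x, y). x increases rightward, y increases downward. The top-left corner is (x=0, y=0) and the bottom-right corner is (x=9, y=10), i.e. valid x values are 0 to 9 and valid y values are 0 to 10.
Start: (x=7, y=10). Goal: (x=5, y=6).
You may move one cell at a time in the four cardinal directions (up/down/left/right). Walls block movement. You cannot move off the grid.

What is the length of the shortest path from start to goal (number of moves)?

BFS from (x=7, y=10) until reaching (x=5, y=6):
  Distance 0: (x=7, y=10)
  Distance 1: (x=7, y=9), (x=6, y=10)
  Distance 2: (x=7, y=8), (x=6, y=9), (x=8, y=9), (x=5, y=10)
  Distance 3: (x=7, y=7), (x=6, y=8), (x=5, y=9), (x=9, y=9), (x=4, y=10)
  Distance 4: (x=7, y=6), (x=8, y=7), (x=5, y=8), (x=9, y=8), (x=4, y=9), (x=3, y=10), (x=9, y=10)
  Distance 5: (x=6, y=6), (x=8, y=6), (x=5, y=7), (x=4, y=8), (x=2, y=10)
  Distance 6: (x=6, y=5), (x=8, y=5), (x=5, y=6), (x=4, y=7), (x=3, y=8), (x=2, y=9), (x=1, y=10)  <- goal reached here
One shortest path (6 moves): (x=7, y=10) -> (x=6, y=10) -> (x=5, y=10) -> (x=5, y=9) -> (x=5, y=8) -> (x=5, y=7) -> (x=5, y=6)

Answer: Shortest path length: 6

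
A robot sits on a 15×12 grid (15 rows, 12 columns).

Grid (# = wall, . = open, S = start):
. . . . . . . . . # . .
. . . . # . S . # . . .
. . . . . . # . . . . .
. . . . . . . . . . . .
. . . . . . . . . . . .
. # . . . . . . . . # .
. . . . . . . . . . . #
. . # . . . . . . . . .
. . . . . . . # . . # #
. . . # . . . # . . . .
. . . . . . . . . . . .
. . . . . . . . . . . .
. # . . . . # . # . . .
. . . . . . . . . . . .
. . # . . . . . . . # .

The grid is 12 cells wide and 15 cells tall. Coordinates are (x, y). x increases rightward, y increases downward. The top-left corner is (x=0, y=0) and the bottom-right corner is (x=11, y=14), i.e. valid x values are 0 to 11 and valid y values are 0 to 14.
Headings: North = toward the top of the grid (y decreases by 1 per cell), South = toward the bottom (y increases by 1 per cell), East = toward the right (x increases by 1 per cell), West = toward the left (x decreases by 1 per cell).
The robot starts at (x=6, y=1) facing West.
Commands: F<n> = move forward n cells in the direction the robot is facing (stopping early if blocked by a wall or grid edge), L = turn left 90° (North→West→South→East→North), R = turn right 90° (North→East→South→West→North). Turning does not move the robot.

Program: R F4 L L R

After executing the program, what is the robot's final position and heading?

Start: (x=6, y=1), facing West
  R: turn right, now facing North
  F4: move forward 1/4 (blocked), now at (x=6, y=0)
  L: turn left, now facing West
  L: turn left, now facing South
  R: turn right, now facing West
Final: (x=6, y=0), facing West

Answer: Final position: (x=6, y=0), facing West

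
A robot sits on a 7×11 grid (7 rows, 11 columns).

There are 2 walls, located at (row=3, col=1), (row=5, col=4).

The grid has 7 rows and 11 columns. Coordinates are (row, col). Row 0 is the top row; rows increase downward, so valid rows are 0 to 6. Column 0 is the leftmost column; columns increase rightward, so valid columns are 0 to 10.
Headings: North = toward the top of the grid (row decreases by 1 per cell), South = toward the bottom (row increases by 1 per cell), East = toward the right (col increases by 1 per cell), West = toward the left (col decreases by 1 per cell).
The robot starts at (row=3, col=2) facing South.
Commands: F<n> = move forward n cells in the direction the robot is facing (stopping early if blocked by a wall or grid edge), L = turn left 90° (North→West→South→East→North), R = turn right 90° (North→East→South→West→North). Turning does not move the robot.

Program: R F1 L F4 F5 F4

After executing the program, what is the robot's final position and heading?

Start: (row=3, col=2), facing South
  R: turn right, now facing West
  F1: move forward 0/1 (blocked), now at (row=3, col=2)
  L: turn left, now facing South
  F4: move forward 3/4 (blocked), now at (row=6, col=2)
  F5: move forward 0/5 (blocked), now at (row=6, col=2)
  F4: move forward 0/4 (blocked), now at (row=6, col=2)
Final: (row=6, col=2), facing South

Answer: Final position: (row=6, col=2), facing South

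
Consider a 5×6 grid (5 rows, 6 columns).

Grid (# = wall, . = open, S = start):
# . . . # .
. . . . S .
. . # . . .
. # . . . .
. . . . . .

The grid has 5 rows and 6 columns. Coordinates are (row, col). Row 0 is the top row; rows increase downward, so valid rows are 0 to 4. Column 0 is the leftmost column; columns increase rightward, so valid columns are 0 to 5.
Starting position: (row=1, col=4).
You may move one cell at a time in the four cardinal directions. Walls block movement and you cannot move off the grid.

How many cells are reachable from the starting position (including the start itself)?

BFS flood-fill from (row=1, col=4):
  Distance 0: (row=1, col=4)
  Distance 1: (row=1, col=3), (row=1, col=5), (row=2, col=4)
  Distance 2: (row=0, col=3), (row=0, col=5), (row=1, col=2), (row=2, col=3), (row=2, col=5), (row=3, col=4)
  Distance 3: (row=0, col=2), (row=1, col=1), (row=3, col=3), (row=3, col=5), (row=4, col=4)
  Distance 4: (row=0, col=1), (row=1, col=0), (row=2, col=1), (row=3, col=2), (row=4, col=3), (row=4, col=5)
  Distance 5: (row=2, col=0), (row=4, col=2)
  Distance 6: (row=3, col=0), (row=4, col=1)
  Distance 7: (row=4, col=0)
Total reachable: 26 (grid has 26 open cells total)

Answer: Reachable cells: 26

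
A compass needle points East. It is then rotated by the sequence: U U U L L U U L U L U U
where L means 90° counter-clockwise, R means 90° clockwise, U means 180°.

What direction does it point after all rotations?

Start: East
  U (U-turn (180°)) -> West
  U (U-turn (180°)) -> East
  U (U-turn (180°)) -> West
  L (left (90° counter-clockwise)) -> South
  L (left (90° counter-clockwise)) -> East
  U (U-turn (180°)) -> West
  U (U-turn (180°)) -> East
  L (left (90° counter-clockwise)) -> North
  U (U-turn (180°)) -> South
  L (left (90° counter-clockwise)) -> East
  U (U-turn (180°)) -> West
  U (U-turn (180°)) -> East
Final: East

Answer: Final heading: East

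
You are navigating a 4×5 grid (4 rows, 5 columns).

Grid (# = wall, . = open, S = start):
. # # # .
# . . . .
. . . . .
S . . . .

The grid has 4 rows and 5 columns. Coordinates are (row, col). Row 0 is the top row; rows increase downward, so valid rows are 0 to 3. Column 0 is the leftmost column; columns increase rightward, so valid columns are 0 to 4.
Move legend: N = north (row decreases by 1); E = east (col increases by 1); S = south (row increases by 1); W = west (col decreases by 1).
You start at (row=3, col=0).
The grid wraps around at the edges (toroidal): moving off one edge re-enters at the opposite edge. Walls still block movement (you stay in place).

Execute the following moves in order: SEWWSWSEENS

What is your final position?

Answer: Final position: (row=3, col=0)

Derivation:
Start: (row=3, col=0)
  S (south): (row=3, col=0) -> (row=0, col=0)
  E (east): blocked, stay at (row=0, col=0)
  W (west): (row=0, col=0) -> (row=0, col=4)
  W (west): blocked, stay at (row=0, col=4)
  S (south): (row=0, col=4) -> (row=1, col=4)
  W (west): (row=1, col=4) -> (row=1, col=3)
  S (south): (row=1, col=3) -> (row=2, col=3)
  E (east): (row=2, col=3) -> (row=2, col=4)
  E (east): (row=2, col=4) -> (row=2, col=0)
  N (north): blocked, stay at (row=2, col=0)
  S (south): (row=2, col=0) -> (row=3, col=0)
Final: (row=3, col=0)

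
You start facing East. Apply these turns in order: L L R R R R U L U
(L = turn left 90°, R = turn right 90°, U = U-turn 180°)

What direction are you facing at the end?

Start: East
  L (left (90° counter-clockwise)) -> North
  L (left (90° counter-clockwise)) -> West
  R (right (90° clockwise)) -> North
  R (right (90° clockwise)) -> East
  R (right (90° clockwise)) -> South
  R (right (90° clockwise)) -> West
  U (U-turn (180°)) -> East
  L (left (90° counter-clockwise)) -> North
  U (U-turn (180°)) -> South
Final: South

Answer: Final heading: South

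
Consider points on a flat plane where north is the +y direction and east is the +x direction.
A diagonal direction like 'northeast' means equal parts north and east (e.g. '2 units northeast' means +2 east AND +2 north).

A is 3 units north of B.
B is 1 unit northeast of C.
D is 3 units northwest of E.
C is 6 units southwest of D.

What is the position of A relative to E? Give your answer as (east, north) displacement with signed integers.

Answer: A is at (east=-8, north=1) relative to E.

Derivation:
Place E at the origin (east=0, north=0).
  D is 3 units northwest of E: delta (east=-3, north=+3); D at (east=-3, north=3).
  C is 6 units southwest of D: delta (east=-6, north=-6); C at (east=-9, north=-3).
  B is 1 unit northeast of C: delta (east=+1, north=+1); B at (east=-8, north=-2).
  A is 3 units north of B: delta (east=+0, north=+3); A at (east=-8, north=1).
Therefore A relative to E: (east=-8, north=1).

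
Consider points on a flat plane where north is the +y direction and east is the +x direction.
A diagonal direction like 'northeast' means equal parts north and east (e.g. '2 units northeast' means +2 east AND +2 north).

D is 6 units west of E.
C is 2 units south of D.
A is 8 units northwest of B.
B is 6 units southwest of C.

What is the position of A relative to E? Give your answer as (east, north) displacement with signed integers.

Place E at the origin (east=0, north=0).
  D is 6 units west of E: delta (east=-6, north=+0); D at (east=-6, north=0).
  C is 2 units south of D: delta (east=+0, north=-2); C at (east=-6, north=-2).
  B is 6 units southwest of C: delta (east=-6, north=-6); B at (east=-12, north=-8).
  A is 8 units northwest of B: delta (east=-8, north=+8); A at (east=-20, north=0).
Therefore A relative to E: (east=-20, north=0).

Answer: A is at (east=-20, north=0) relative to E.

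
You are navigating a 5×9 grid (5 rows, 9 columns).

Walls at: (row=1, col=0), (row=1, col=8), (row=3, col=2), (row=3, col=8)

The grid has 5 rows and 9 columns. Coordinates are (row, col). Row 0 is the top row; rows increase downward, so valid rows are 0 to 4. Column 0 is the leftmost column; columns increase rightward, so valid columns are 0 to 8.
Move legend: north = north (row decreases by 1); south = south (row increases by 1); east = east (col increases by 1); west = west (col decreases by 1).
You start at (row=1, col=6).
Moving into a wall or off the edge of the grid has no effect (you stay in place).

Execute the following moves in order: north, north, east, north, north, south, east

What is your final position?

Answer: Final position: (row=1, col=7)

Derivation:
Start: (row=1, col=6)
  north (north): (row=1, col=6) -> (row=0, col=6)
  north (north): blocked, stay at (row=0, col=6)
  east (east): (row=0, col=6) -> (row=0, col=7)
  north (north): blocked, stay at (row=0, col=7)
  north (north): blocked, stay at (row=0, col=7)
  south (south): (row=0, col=7) -> (row=1, col=7)
  east (east): blocked, stay at (row=1, col=7)
Final: (row=1, col=7)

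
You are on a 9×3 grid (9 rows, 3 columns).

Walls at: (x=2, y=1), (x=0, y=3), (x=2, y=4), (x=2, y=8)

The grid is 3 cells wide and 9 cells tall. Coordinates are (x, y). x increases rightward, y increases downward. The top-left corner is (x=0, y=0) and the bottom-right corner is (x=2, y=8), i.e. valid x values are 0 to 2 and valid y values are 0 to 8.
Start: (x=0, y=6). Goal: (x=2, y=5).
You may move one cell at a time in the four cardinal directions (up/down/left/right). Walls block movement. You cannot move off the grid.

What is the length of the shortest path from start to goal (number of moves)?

BFS from (x=0, y=6) until reaching (x=2, y=5):
  Distance 0: (x=0, y=6)
  Distance 1: (x=0, y=5), (x=1, y=6), (x=0, y=7)
  Distance 2: (x=0, y=4), (x=1, y=5), (x=2, y=6), (x=1, y=7), (x=0, y=8)
  Distance 3: (x=1, y=4), (x=2, y=5), (x=2, y=7), (x=1, y=8)  <- goal reached here
One shortest path (3 moves): (x=0, y=6) -> (x=1, y=6) -> (x=2, y=6) -> (x=2, y=5)

Answer: Shortest path length: 3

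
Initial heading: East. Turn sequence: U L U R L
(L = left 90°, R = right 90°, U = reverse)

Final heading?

Start: East
  U (U-turn (180°)) -> West
  L (left (90° counter-clockwise)) -> South
  U (U-turn (180°)) -> North
  R (right (90° clockwise)) -> East
  L (left (90° counter-clockwise)) -> North
Final: North

Answer: Final heading: North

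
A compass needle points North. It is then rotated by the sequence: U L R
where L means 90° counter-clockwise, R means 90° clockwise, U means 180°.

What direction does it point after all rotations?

Answer: Final heading: South

Derivation:
Start: North
  U (U-turn (180°)) -> South
  L (left (90° counter-clockwise)) -> East
  R (right (90° clockwise)) -> South
Final: South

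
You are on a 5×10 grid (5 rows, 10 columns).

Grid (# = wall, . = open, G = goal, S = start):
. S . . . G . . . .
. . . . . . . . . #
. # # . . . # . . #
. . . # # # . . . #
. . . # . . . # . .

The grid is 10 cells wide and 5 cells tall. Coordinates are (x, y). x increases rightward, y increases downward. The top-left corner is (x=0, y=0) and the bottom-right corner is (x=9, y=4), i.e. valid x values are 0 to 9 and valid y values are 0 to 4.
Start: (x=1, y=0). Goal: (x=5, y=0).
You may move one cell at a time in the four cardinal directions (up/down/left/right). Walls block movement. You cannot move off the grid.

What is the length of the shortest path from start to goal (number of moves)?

Answer: Shortest path length: 4

Derivation:
BFS from (x=1, y=0) until reaching (x=5, y=0):
  Distance 0: (x=1, y=0)
  Distance 1: (x=0, y=0), (x=2, y=0), (x=1, y=1)
  Distance 2: (x=3, y=0), (x=0, y=1), (x=2, y=1)
  Distance 3: (x=4, y=0), (x=3, y=1), (x=0, y=2)
  Distance 4: (x=5, y=0), (x=4, y=1), (x=3, y=2), (x=0, y=3)  <- goal reached here
One shortest path (4 moves): (x=1, y=0) -> (x=2, y=0) -> (x=3, y=0) -> (x=4, y=0) -> (x=5, y=0)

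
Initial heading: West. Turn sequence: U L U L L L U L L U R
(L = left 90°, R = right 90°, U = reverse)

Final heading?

Answer: Final heading: South

Derivation:
Start: West
  U (U-turn (180°)) -> East
  L (left (90° counter-clockwise)) -> North
  U (U-turn (180°)) -> South
  L (left (90° counter-clockwise)) -> East
  L (left (90° counter-clockwise)) -> North
  L (left (90° counter-clockwise)) -> West
  U (U-turn (180°)) -> East
  L (left (90° counter-clockwise)) -> North
  L (left (90° counter-clockwise)) -> West
  U (U-turn (180°)) -> East
  R (right (90° clockwise)) -> South
Final: South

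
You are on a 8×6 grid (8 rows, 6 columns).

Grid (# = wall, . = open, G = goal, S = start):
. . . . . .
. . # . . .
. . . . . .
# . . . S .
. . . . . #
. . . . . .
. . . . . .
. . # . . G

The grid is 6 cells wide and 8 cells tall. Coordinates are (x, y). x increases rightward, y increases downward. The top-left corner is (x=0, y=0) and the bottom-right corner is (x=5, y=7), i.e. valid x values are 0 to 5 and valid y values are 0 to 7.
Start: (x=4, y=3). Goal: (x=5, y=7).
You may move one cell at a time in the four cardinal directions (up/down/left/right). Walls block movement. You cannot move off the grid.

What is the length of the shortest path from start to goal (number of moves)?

BFS from (x=4, y=3) until reaching (x=5, y=7):
  Distance 0: (x=4, y=3)
  Distance 1: (x=4, y=2), (x=3, y=3), (x=5, y=3), (x=4, y=4)
  Distance 2: (x=4, y=1), (x=3, y=2), (x=5, y=2), (x=2, y=3), (x=3, y=4), (x=4, y=5)
  Distance 3: (x=4, y=0), (x=3, y=1), (x=5, y=1), (x=2, y=2), (x=1, y=3), (x=2, y=4), (x=3, y=5), (x=5, y=5), (x=4, y=6)
  Distance 4: (x=3, y=0), (x=5, y=0), (x=1, y=2), (x=1, y=4), (x=2, y=5), (x=3, y=6), (x=5, y=6), (x=4, y=7)
  Distance 5: (x=2, y=0), (x=1, y=1), (x=0, y=2), (x=0, y=4), (x=1, y=5), (x=2, y=6), (x=3, y=7), (x=5, y=7)  <- goal reached here
One shortest path (5 moves): (x=4, y=3) -> (x=4, y=4) -> (x=4, y=5) -> (x=5, y=5) -> (x=5, y=6) -> (x=5, y=7)

Answer: Shortest path length: 5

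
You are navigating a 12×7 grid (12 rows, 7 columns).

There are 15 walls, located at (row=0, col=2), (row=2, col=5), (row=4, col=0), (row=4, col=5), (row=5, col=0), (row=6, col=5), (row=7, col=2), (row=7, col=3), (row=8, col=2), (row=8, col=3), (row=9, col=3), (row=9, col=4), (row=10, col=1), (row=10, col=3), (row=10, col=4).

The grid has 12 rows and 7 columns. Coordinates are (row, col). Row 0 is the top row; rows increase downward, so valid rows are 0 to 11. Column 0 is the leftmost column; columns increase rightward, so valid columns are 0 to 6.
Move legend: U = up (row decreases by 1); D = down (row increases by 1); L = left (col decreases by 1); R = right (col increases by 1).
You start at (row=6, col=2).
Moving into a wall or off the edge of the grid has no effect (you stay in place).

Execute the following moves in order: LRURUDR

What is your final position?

Start: (row=6, col=2)
  L (left): (row=6, col=2) -> (row=6, col=1)
  R (right): (row=6, col=1) -> (row=6, col=2)
  U (up): (row=6, col=2) -> (row=5, col=2)
  R (right): (row=5, col=2) -> (row=5, col=3)
  U (up): (row=5, col=3) -> (row=4, col=3)
  D (down): (row=4, col=3) -> (row=5, col=3)
  R (right): (row=5, col=3) -> (row=5, col=4)
Final: (row=5, col=4)

Answer: Final position: (row=5, col=4)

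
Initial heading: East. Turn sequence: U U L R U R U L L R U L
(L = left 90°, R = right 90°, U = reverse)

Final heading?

Start: East
  U (U-turn (180°)) -> West
  U (U-turn (180°)) -> East
  L (left (90° counter-clockwise)) -> North
  R (right (90° clockwise)) -> East
  U (U-turn (180°)) -> West
  R (right (90° clockwise)) -> North
  U (U-turn (180°)) -> South
  L (left (90° counter-clockwise)) -> East
  L (left (90° counter-clockwise)) -> North
  R (right (90° clockwise)) -> East
  U (U-turn (180°)) -> West
  L (left (90° counter-clockwise)) -> South
Final: South

Answer: Final heading: South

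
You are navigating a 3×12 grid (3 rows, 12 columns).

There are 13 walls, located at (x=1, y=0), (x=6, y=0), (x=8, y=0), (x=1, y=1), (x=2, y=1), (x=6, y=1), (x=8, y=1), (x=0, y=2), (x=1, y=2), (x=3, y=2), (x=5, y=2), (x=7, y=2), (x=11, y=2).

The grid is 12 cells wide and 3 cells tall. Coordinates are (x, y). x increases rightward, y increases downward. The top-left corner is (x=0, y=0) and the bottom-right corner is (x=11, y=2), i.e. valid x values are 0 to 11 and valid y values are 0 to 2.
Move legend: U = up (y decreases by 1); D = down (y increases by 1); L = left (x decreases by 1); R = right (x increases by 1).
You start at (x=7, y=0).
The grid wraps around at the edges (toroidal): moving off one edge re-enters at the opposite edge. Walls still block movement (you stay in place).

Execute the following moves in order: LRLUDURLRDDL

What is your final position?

Answer: Final position: (x=7, y=1)

Derivation:
Start: (x=7, y=0)
  L (left): blocked, stay at (x=7, y=0)
  R (right): blocked, stay at (x=7, y=0)
  L (left): blocked, stay at (x=7, y=0)
  U (up): blocked, stay at (x=7, y=0)
  D (down): (x=7, y=0) -> (x=7, y=1)
  U (up): (x=7, y=1) -> (x=7, y=0)
  R (right): blocked, stay at (x=7, y=0)
  L (left): blocked, stay at (x=7, y=0)
  R (right): blocked, stay at (x=7, y=0)
  D (down): (x=7, y=0) -> (x=7, y=1)
  D (down): blocked, stay at (x=7, y=1)
  L (left): blocked, stay at (x=7, y=1)
Final: (x=7, y=1)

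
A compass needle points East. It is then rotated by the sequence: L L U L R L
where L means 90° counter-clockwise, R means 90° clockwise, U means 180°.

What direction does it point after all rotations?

Start: East
  L (left (90° counter-clockwise)) -> North
  L (left (90° counter-clockwise)) -> West
  U (U-turn (180°)) -> East
  L (left (90° counter-clockwise)) -> North
  R (right (90° clockwise)) -> East
  L (left (90° counter-clockwise)) -> North
Final: North

Answer: Final heading: North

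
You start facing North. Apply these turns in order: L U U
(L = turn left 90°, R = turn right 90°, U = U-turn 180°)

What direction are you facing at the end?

Answer: Final heading: West

Derivation:
Start: North
  L (left (90° counter-clockwise)) -> West
  U (U-turn (180°)) -> East
  U (U-turn (180°)) -> West
Final: West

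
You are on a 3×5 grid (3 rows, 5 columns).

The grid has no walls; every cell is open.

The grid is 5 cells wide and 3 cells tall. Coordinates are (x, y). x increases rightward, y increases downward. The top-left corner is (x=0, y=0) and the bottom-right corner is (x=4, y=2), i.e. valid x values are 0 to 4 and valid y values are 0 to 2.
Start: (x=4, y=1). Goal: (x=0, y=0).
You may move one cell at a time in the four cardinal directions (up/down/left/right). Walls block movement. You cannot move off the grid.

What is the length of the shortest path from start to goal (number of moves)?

Answer: Shortest path length: 5

Derivation:
BFS from (x=4, y=1) until reaching (x=0, y=0):
  Distance 0: (x=4, y=1)
  Distance 1: (x=4, y=0), (x=3, y=1), (x=4, y=2)
  Distance 2: (x=3, y=0), (x=2, y=1), (x=3, y=2)
  Distance 3: (x=2, y=0), (x=1, y=1), (x=2, y=2)
  Distance 4: (x=1, y=0), (x=0, y=1), (x=1, y=2)
  Distance 5: (x=0, y=0), (x=0, y=2)  <- goal reached here
One shortest path (5 moves): (x=4, y=1) -> (x=3, y=1) -> (x=2, y=1) -> (x=1, y=1) -> (x=0, y=1) -> (x=0, y=0)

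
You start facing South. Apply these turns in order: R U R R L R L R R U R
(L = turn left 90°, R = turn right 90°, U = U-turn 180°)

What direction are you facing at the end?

Start: South
  R (right (90° clockwise)) -> West
  U (U-turn (180°)) -> East
  R (right (90° clockwise)) -> South
  R (right (90° clockwise)) -> West
  L (left (90° counter-clockwise)) -> South
  R (right (90° clockwise)) -> West
  L (left (90° counter-clockwise)) -> South
  R (right (90° clockwise)) -> West
  R (right (90° clockwise)) -> North
  U (U-turn (180°)) -> South
  R (right (90° clockwise)) -> West
Final: West

Answer: Final heading: West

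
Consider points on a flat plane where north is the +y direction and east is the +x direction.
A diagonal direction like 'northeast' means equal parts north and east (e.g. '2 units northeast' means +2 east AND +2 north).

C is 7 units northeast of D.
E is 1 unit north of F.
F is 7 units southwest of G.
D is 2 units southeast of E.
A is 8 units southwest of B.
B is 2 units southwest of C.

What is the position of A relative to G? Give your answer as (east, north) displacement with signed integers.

Answer: A is at (east=-8, north=-11) relative to G.

Derivation:
Place G at the origin (east=0, north=0).
  F is 7 units southwest of G: delta (east=-7, north=-7); F at (east=-7, north=-7).
  E is 1 unit north of F: delta (east=+0, north=+1); E at (east=-7, north=-6).
  D is 2 units southeast of E: delta (east=+2, north=-2); D at (east=-5, north=-8).
  C is 7 units northeast of D: delta (east=+7, north=+7); C at (east=2, north=-1).
  B is 2 units southwest of C: delta (east=-2, north=-2); B at (east=0, north=-3).
  A is 8 units southwest of B: delta (east=-8, north=-8); A at (east=-8, north=-11).
Therefore A relative to G: (east=-8, north=-11).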